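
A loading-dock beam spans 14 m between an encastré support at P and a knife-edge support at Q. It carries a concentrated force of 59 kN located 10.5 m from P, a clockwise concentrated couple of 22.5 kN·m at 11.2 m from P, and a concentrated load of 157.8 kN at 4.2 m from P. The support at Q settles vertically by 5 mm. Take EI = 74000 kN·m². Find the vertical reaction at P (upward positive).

Choose R_Q as the redundant. The primary structure is the cantilever fixed at P.
Primary-structure tip deflection at Q by superposition:
  point load 59 at a = 10.5: Pa²(3L − a)/(6EI) = 34150/EI
  clockwise couple 22.5 at a = 11.2: M₀a(2L − a)/(2EI) = 2117/EI
  point load 157.8 at a = 4.2: Pa²(3L − a)/(6EI) = 17537/EI
  δ_0 = 53803/EI
Flexibility coefficient — unit upward force at Q: δ_{QQ} = L³/(3EI) = 914.7/EI.
With EI = 74000 kN·m²: δ_0 = 0.72707 m and δ_{QQ} = 0.01236 m/kN.
Compatibility — the beam at Q must follow the support down by 0.005 m: δ_0 − R_Q·δ_{QQ} = 0.005, so R_Q = (0.72707 − 0.005)/0.01236 = 58.42 kN.
Vertical equilibrium: R_P = ΣP − R_Q = 216.8 − 58.42 = 158.4 kN.

R_P = 158.4 kN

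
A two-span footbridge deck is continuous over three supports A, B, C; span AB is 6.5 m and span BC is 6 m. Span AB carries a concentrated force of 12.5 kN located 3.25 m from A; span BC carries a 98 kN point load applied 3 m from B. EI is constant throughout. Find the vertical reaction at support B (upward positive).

R_B = 74.75 kN

Release continuity at B by inserting a hinge; the redundant is the internal moment M_B. The primary structure is two simply-supported spans AB and BC.
End slopes at the hinge B, treating each span as simply supported:
  span AB: point load 12.5 at a = 3.25: Pab(L + a)/(6LEI) = 33.01/EI
  span BC: point load 98 at a = 3: Pab(L + b)/(6LEI) = 220.5/EI
  relative rotation θ_0 = (33.01 + 220.5)/EI = 253.5/EI
A unit hogging moment at B produces rotation L₁/(3EI) + L₂/(3EI) = 4.167/EI.
Compatibility: M_B·(L₁+L₂)/(3EI) = θ_0, giving M_B = 60.84 kN·m (hogging).
Span AB, ΣM about A with M_B applied at B: R_B^{AB}·6.5 = 40.62 + 60.84, so R_B^{AB} = 15.61 kN and R_A = 12.5 − 15.61 = -3.11 kN.
Span BC, ΣM about C: R_B^{BC}·6 = 294 + 60.84, so R_B^{BC} = 59.14 kN and R_C = 98 − 59.14 = 38.86 kN.
R_B = 15.61 + 59.14 = 74.75 kN.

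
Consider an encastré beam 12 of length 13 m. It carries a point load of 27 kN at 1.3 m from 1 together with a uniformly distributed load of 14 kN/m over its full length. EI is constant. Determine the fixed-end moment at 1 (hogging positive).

Release both end moments; the primary structure is a simply-supported span 12 with redundants M_1 and M_2.
On the primary (simply-supported) span, the end slopes from the loading are:
  at 1: point load 27 at a = 1.3: Pab(L + b)/(6LEI) = 130/EI
  at 2: point load 27 at a = 1.3: Pab(L + a)/(6LEI) = 75.29/EI
  at 1: UDL 14: wL³/(24EI) = 1282/EI
  at 2: UDL 14: wL³/(24EI) = 1282/EI
  θ_10 = 1412/EI,  θ_20 = 1357/EI
Flexibility coefficients: a unit moment at one end gives L/(3EI) there and L/(6EI) at the far end, so f₁₁ = f₂₂ = 4.333/EI and f₁₂ = f₂₁ = 2.167/EI.
Compatibility — zero rotation at each built-in end:
  4.333 M_1 + 2.167 M_2 = 1412
  2.167 M_1 + 4.333 M_2 = 1357
Solving the pair gives M_1 = 225.6 kN·m and M_2 = 200.3 kN·m (hogging).

M_1 = 225.6 kN·m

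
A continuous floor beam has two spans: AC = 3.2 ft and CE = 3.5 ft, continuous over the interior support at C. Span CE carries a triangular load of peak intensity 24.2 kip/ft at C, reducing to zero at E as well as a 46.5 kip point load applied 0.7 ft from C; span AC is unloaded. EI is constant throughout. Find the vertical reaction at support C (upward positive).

Take M_C as the redundant. Released structure: two simple spans AC and CE with a hinge at C.
Discontinuity in slope at C on the released structure — sum the simple-span end rotations:
  span CE: triangular load, peak 24.2: w₀L³/(45EI) = 23.06/EI
  span CE: point load 46.5 at a = 0.7: Pab(L + b)/(6LEI) = 27.34/EI
  relative rotation θ_0 = (0 + 50.4)/EI = 50.4/EI
A unit hogging moment at C produces rotation L₁/(3EI) + L₂/(3EI) = 2.233/EI.
Compatibility: M_C·(L₁+L₂)/(3EI) = θ_0, giving M_C = 22.57 kip·ft (hogging).
Span AC, ΣM about A with M_C applied at C: R_C^{AC}·3.2 = 0 + 22.57, so R_C^{AC} = 7.052 kip and R_A = 0 − 7.052 = -7.052 kip.
Span CE, ΣM about E: R_C^{CE}·3.5 = 229 + 22.57, so R_C^{CE} = 71.88 kip and R_E = 88.85 − 71.88 = 16.97 kip.
R_C = 7.052 + 71.88 = 78.93 kip.

R_C = 78.93 kip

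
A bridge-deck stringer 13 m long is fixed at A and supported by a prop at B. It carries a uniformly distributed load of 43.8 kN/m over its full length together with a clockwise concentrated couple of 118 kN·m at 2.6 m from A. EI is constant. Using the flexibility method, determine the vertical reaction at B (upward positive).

R_B = 218.4 kN

Choose R_B as the redundant. The primary structure is the cantilever fixed at A.
Downward deflection at the released point B due to the loads:
  UDL 43.8: wL⁴/(8EI) = 156371/EI
  clockwise couple 118 at a = 2.6: M₀a(2L − a)/(2EI) = 3590/EI
  δ_0 = 159961/EI
Tip deflection under a unit load at B: L³/(3EI) = 732.3/EI.
Compatibility at B: δ_0 − R_B·δ_{BB} = 0, so R_B = 159961/732.3 = 218.4 kN.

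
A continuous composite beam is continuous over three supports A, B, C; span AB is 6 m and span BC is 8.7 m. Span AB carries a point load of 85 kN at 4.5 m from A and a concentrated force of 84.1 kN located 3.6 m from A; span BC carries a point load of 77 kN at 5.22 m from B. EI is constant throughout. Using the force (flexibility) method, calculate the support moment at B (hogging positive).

M_B = 140.3 kN·m

Insert a hinge at B; M_B is the redundant, and each span becomes simply supported.
End slopes at the hinge B, treating each span as simply supported:
  span AB: point load 85 at a = 4.5: Pab(L + a)/(6LEI) = 167.3/EI
  span AB: point load 84.1 at a = 3.6: Pab(L + a)/(6LEI) = 193.8/EI
  span BC: point load 77 at a = 5.22: Pab(L + b)/(6LEI) = 326.4/EI
  relative rotation θ_0 = (361.1 + 326.4)/EI = 687.5/EI
A unit hogging moment at B produces rotation L₁/(3EI) + L₂/(3EI) = 4.9/EI.
Compatibility: M_B·(L₁+L₂)/(3EI) = θ_0, giving M_B = 140.3 kN·m (hogging).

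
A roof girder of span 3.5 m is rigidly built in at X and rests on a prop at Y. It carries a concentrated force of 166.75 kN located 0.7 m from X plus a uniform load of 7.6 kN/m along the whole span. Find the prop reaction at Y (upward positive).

R_Y = 19.31 kN

Release the roller at Y. Primary structure: cantilever fixed at X.
Deflection at Y on the released cantilever, summing each load's contribution:
  point load 166.75 at a = 0.7: Pa²(3L − a)/(6EI) = 133.5/EI
  UDL 7.6: wL⁴/(8EI) = 142.6/EI
  δ_0 = 276/EI
Flexibility coefficient — unit upward force at Y: δ_{YY} = L³/(3EI) = 14.29/EI.
The prop prevents deflection at Y: R_Y = δ_0/δ_{YY} = 276/14.29 = 19.31 kN.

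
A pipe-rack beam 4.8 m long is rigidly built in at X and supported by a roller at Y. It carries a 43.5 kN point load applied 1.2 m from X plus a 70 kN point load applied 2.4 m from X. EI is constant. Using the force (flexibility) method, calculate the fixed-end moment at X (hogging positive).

M_X = 97.26 kN·m

Take the reaction at Y as the redundant and release it; the primary structure is a cantilever fixed at X.
Deflection at Y on the released cantilever, summing each load's contribution:
  point load 43.5 at a = 1.2: Pa²(3L − a)/(6EI) = 137.8/EI
  point load 70 at a = 2.4: Pa²(3L − a)/(6EI) = 806.4/EI
  δ_0 = 944.2/EI
Flexibility coefficient — unit upward force at Y: δ_{YY} = L³/(3EI) = 36.86/EI.
The prop prevents deflection at Y: R_Y = δ_0/δ_{YY} = 944.2/36.86 = 25.61 kN.
Moment equilibrium about X: M_X = Σ(load moments about X) − R_Y·L = 220.2 − 25.61×4.8 = 97.26 kN·m.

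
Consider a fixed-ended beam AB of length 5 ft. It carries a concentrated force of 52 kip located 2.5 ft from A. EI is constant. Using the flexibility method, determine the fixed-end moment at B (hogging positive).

M_B = 32.5 kip·ft

Take the two fixed-end moments M_A, M_B as redundants; the released structure is the simple span AB.
Simple-span end rotations at A and B under the given loads:
  at A: point load 52 at a = 2.5: Pab(L + b)/(6LEI) = 81.25/EI
  at B: point load 52 at a = 2.5: Pab(L + a)/(6LEI) = 81.25/EI
  θ_A0 = 81.25/EI,  θ_B0 = 81.25/EI
Flexibility coefficients: a unit moment at one end gives L/(3EI) there and L/(6EI) at the far end, so f₁₁ = f₂₂ = 1.667/EI and f₁₂ = f₂₁ = 0.8333/EI.
Compatibility — zero rotation at each built-in end:
  1.667 M_A + 0.8333 M_B = 81.25
  0.8333 M_A + 1.667 M_B = 81.25
Solving the pair gives M_A = 32.5 kip·ft and M_B = 32.5 kip·ft (hogging).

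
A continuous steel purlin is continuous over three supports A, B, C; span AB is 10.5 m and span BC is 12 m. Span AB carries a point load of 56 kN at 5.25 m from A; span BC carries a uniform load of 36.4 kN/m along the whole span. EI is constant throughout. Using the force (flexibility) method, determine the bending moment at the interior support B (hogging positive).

M_B = 400.9 kN·m

Insert a hinge at B; M_B is the redundant, and each span becomes simply supported.
Discontinuity in slope at B on the released structure — sum the simple-span end rotations:
  span AB: point load 56 at a = 5.25: Pab(L + a)/(6LEI) = 385.9/EI
  span BC: UDL 36.4: wL³/(24EI) = 2621/EI
  relative rotation θ_0 = (385.9 + 2621)/EI = 3007/EI
A unit hogging moment at B produces rotation L₁/(3EI) + L₂/(3EI) = 7.5/EI.
Slope continuity at B: θ_0 = M_B·7.5/EI, so M_B = 3007/7.5 = 400.9 kN·m (hogging).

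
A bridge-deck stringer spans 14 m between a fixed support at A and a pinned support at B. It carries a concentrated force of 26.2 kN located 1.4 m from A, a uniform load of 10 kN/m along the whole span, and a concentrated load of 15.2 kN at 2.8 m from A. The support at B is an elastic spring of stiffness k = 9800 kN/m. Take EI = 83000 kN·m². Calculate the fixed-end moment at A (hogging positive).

M_A = 313.9 kN·m

Release the roller at B. Primary structure: cantilever fixed at A.
Downward deflection at the released point B due to the loads:
  point load 26.2 at a = 1.4: Pa²(3L − a)/(6EI) = 347.5/EI
  UDL 10: wL⁴/(8EI) = 48020/EI
  point load 15.2 at a = 2.8: Pa²(3L − a)/(6EI) = 778.6/EI
  δ_0 = 49146/EI
Flexibility coefficient — unit upward force at B: δ_{BB} = L³/(3EI) = 914.7/EI.
With EI = 83000 kN·m²: δ_0 = 0.59212 m and δ_{BB} = 0.01102 m/kN.
Compatibility — the spring shortens by R_B/k under the reaction it provides: δ_0 − R_B·δ_{BB} = R_B/k. With 1/k = 0.000102 m/kN, R_B = δ_0 / (δ_{BB} + 1/k) = 0.59212 / (0.01102 + 0.000102) = 53.24 kN.
Moment equilibrium about A: M_A = Σ(load moments about A) − R_B·L = 1059 − 53.24×14 = 313.9 kN·m.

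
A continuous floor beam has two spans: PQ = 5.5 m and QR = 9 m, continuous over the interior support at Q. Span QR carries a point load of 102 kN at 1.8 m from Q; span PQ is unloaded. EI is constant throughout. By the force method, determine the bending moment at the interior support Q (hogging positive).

M_Q = 82.05 kN·m

Take M_Q as the redundant. Released structure: two simple spans PQ and QR with a hinge at Q.
Discontinuity in slope at Q on the released structure — sum the simple-span end rotations:
  span QR: point load 102 at a = 1.8: Pab(L + b)/(6LEI) = 396.6/EI
  relative rotation θ_0 = (0 + 396.6)/EI = 396.6/EI
A unit hogging moment at Q produces rotation L₁/(3EI) + L₂/(3EI) = 4.833/EI.
Slope continuity at Q: θ_0 = M_Q·4.833/EI, so M_Q = 396.6/4.833 = 82.05 kN·m (hogging).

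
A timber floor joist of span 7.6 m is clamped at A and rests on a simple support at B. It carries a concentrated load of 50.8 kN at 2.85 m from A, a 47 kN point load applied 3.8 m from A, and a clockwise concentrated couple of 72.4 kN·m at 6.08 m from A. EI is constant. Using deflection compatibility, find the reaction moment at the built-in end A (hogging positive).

M_A = 108.6 kN·m

Release the roller at B. Primary structure: cantilever fixed at A.
Primary-structure tip deflection at B by superposition:
  point load 50.8 at a = 2.85: Pa²(3L − a)/(6EI) = 1372/EI
  point load 47 at a = 3.8: Pa²(3L − a)/(6EI) = 2149/EI
  clockwise couple 72.4 at a = 6.08: M₀a(2L − a)/(2EI) = 2007/EI
  δ_0 = 5528/EI
Flexibility coefficient — unit upward force at B: δ_{BB} = L³/(3EI) = 146.3/EI.
The prop prevents deflection at B: R_B = δ_0/δ_{BB} = 5528/146.3 = 37.78 kN.
Moment equilibrium about A: M_A = Σ(load moments about A) − R_B·L = 395.8 − 37.78×7.6 = 108.6 kN·m.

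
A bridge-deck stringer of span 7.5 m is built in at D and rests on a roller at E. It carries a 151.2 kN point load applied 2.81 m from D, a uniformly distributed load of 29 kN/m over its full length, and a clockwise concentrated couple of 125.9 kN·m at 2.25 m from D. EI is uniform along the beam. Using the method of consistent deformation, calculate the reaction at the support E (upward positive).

R_E = 122.3 kN

Remove the prop at E; the released (primary) structure is a cantilever built in at D.
Free-end deflection of the primary structure under the applied loading (downward +):
  point load 151.2 at a = 2.81: Pa²(3L − a)/(6EI) = 3918/EI
  UDL 29: wL⁴/(8EI) = 11470/EI
  clockwise couple 125.9 at a = 2.25: M₀a(2L − a)/(2EI) = 1806/EI
  δ_0 = 17194/EI
Tip deflection under a unit load at E: L³/(3EI) = 140.6/EI.
The prop prevents deflection at E: R_E = δ_0/δ_{EE} = 17194/140.6 = 122.3 kN.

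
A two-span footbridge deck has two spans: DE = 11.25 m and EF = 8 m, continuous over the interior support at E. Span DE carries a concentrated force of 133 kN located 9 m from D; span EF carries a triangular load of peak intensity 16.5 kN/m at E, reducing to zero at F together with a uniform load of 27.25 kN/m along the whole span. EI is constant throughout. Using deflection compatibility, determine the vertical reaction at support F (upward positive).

Release continuity at E by inserting a hinge; the redundant is the internal moment M_E. The primary structure is two simply-supported spans DE and EF.
End slopes at the hinge E, treating each span as simply supported:
  span DE: point load 133 at a = 9: Pab(L + a)/(6LEI) = 808/EI
  span EF: triangular load, peak 16.5: w₀L³/(45EI) = 187.7/EI
  span EF: UDL 27.25: wL³/(24EI) = 581.3/EI
  relative rotation θ_0 = (808 + 769.1)/EI = 1577/EI
A unit hogging moment at E produces rotation L₁/(3EI) + L₂/(3EI) = 6.417/EI.
Compatibility: M_E·(L₁+L₂)/(3EI) = θ_0, giving M_E = 245.8 kN·m (hogging).
Span EF, ΣM about F: R_E^{EF}·8 = 1224 + 245.8, so R_E^{EF} = 183.7 kN and R_F = 284 − 183.7 = 100.3 kN.

R_F = 100.3 kN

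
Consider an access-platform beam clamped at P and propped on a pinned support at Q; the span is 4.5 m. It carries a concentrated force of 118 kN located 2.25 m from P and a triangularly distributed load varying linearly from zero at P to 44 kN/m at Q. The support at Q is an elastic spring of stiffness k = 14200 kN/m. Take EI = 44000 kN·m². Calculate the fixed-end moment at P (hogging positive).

Remove the prop at Q; the released (primary) structure is a cantilever built in at P.
Free-end deflection of the primary structure under the applied loading (downward +):
  point load 118 at a = 2.25: Pa²(3L − a)/(6EI) = 1120/EI
  triangular load, peak 44 at the free end: 11w₀L⁴/(120EI) = 1654/EI
  δ_0 = 2774/EI
Flexibility coefficient — unit upward force at Q: δ_{QQ} = L³/(3EI) = 30.38/EI.
With EI = 44000 kN·m²: δ_0 = 0.063045 m and δ_{QQ} = 0.00069 m/kN.
Compatibility — the spring shortens by R_Q/k under the reaction it provides: δ_0 − R_Q·δ_{QQ} = R_Q/k. With 1/k = 0.00007 m/kN, R_Q = δ_0 / (δ_{QQ} + 1/k) = 0.063045 / (0.00069 + 0.00007) = 82.87 kN.
Moment equilibrium about P: M_P = Σ(load moments about P) − R_Q·L = 562.5 − 82.87×4.5 = 189.6 kN·m.

M_P = 189.6 kN·m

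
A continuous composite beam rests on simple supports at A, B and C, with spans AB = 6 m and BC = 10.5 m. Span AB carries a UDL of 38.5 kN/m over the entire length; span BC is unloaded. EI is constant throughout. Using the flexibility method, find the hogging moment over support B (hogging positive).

Release continuity at B by inserting a hinge; the redundant is the internal moment M_B. The primary structure is two simply-supported spans AB and BC.
End slopes at the hinge B, treating each span as simply supported:
  span AB: UDL 38.5: wL³/(24EI) = 346.5/EI
  relative rotation θ_0 = (346.5 + 0)/EI = 346.5/EI
A unit hogging moment at B produces rotation L₁/(3EI) + L₂/(3EI) = 5.5/EI.
Slope continuity at B: θ_0 = M_B·5.5/EI, so M_B = 346.5/5.5 = 63 kN·m (hogging).

M_B = 63 kN·m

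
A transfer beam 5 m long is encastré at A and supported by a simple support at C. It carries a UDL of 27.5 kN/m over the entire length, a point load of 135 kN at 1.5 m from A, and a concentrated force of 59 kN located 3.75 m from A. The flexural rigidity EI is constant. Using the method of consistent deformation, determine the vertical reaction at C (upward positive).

R_C = 105.3 kN

Remove the prop at C; the released (primary) structure is a cantilever built in at A.
Primary-structure tip deflection at C by superposition:
  UDL 27.5: wL⁴/(8EI) = 2148/EI
  point load 135 at a = 1.5: Pa²(3L − a)/(6EI) = 683.4/EI
  point load 59 at a = 3.75: Pa²(3L − a)/(6EI) = 1556/EI
  δ_0 = 4388/EI
Flexibility coefficient — unit upward force at C: δ_{CC} = L³/(3EI) = 41.67/EI.
Compatibility at C: δ_0 − R_C·δ_{CC} = 0, so R_C = 4388/41.67 = 105.3 kN.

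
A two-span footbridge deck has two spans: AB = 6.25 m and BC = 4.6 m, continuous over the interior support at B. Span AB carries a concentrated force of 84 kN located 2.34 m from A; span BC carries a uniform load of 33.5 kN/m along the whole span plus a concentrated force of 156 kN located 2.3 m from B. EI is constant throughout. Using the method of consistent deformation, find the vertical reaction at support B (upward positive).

R_B = 240.6 kN

Release continuity at B by inserting a hinge; the redundant is the internal moment M_B. The primary structure is two simply-supported spans AB and BC.
End slopes at the hinge B, treating each span as simply supported:
  span AB: point load 84 at a = 2.34: Pab(L + a)/(6LEI) = 176/EI
  span BC: UDL 33.5: wL³/(24EI) = 135.9/EI
  span BC: point load 156 at a = 2.3: Pab(L + b)/(6LEI) = 206.3/EI
  relative rotation θ_0 = (176 + 342.2)/EI = 518.2/EI
A unit hogging moment at B produces rotation L₁/(3EI) + L₂/(3EI) = 3.617/EI.
Compatibility: M_B·(L₁+L₂)/(3EI) = θ_0, giving M_B = 143.3 kN·m (hogging).
Span AB, ΣM about A with M_B applied at B: R_B^{AB}·6.25 = 196.6 + 143.3, so R_B^{AB} = 54.38 kN and R_A = 84 − 54.38 = 29.62 kN.
Span BC, ΣM about C: R_B^{BC}·4.6 = 713.2 + 143.3, so R_B^{BC} = 186.2 kN and R_C = 310.1 − 186.2 = 123.9 kN.
R_B = 54.38 + 186.2 = 240.6 kN.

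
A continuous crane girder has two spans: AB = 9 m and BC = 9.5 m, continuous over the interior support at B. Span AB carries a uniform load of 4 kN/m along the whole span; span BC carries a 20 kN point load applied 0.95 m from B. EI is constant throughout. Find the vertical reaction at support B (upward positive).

R_B = 42.07 kN

Take M_B as the redundant. Released structure: two simple spans AB and BC with a hinge at B.
Rotations at B on the released spans (each span's end-slope, ×1/EI):
  span AB: UDL 4: wL³/(24EI) = 121.5/EI
  span BC: point load 20 at a = 0.95: Pab(L + b)/(6LEI) = 51.44/EI
  relative rotation θ_0 = (121.5 + 51.44)/EI = 172.9/EI
A unit hogging moment at B produces rotation L₁/(3EI) + L₂/(3EI) = 6.167/EI.
Compatibility: M_B·(L₁+L₂)/(3EI) = θ_0, giving M_B = 28.04 kN·m (hogging).
Span AB, ΣM about A with M_B applied at B: R_B^{AB}·9 = 162 + 28.04, so R_B^{AB} = 21.12 kN and R_A = 36 − 21.12 = 14.88 kN.
Span BC, ΣM about C: R_B^{BC}·9.5 = 171 + 28.04, so R_B^{BC} = 20.95 kN and R_C = 20 − 20.95 = -0.9521 kN.
R_B = 21.12 + 20.95 = 42.07 kN.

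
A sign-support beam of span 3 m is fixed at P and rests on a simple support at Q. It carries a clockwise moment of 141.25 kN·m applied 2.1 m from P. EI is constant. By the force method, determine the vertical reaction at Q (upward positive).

R_Q = 64.27 kN

Take the reaction at Q as the redundant and release it; the primary structure is a cantilever fixed at P.
Deflection at Q on the released cantilever, summing each load's contribution:
  clockwise couple 141.25 at a = 2.1: M₀a(2L − a)/(2EI) = 578.4/EI
Flexibility coefficient — unit upward force at Q: δ_{QQ} = L³/(3EI) = 9/EI.
Compatibility at Q: δ_0 − R_Q·δ_{QQ} = 0, so R_Q = 578.4/9 = 64.27 kN.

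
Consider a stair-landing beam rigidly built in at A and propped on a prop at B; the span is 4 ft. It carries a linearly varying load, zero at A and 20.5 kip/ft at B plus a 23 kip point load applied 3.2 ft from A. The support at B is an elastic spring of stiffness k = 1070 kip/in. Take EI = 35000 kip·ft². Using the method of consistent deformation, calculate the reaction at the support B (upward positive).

R_B = 34.35 kip

Remove the prop at B; the released (primary) structure is a cantilever built in at A.
Primary-structure tip deflection at B by superposition:
  triangular load, peak 20.5 at the free end: 11w₀L⁴/(120EI) = 481.1/EI
  point load 23 at a = 3.2: Pa²(3L − a)/(6EI) = 345.4/EI
  δ_0 = 826.5/EI
Tip deflection under a unit load at B: L³/(3EI) = 21.33/EI.
With EI = 35000 kip·ft²: δ_0 = 0.023614 ft and δ_{BB} = 0.00061 ft/kip.
Compatibility — the spring shortens by R_B/k under the reaction it provides: δ_0 − R_B·δ_{BB} = R_B/k. With 1/k = 1/(1070×12) ft/kip = 0.000078 ft/kip, R_B = δ_0 / (δ_{BB} + 1/k) = 0.023614 / (0.00061 + 0.000078) = 34.35 kip.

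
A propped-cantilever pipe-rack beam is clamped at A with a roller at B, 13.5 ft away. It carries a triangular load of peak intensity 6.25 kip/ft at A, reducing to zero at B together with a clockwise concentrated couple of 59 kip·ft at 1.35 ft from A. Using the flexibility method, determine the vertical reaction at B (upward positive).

Take the reaction at B as the redundant and release it; the primary structure is a cantilever fixed at A.
Downward deflection at the released point B due to the loads:
  triangular load, peak 6.25 at the fixed end: w₀L⁴/(30EI) = 6920/EI
  clockwise couple 59 at a = 1.35: M₀a(2L − a)/(2EI) = 1022/EI
  δ_0 = 7941/EI
Tip deflection under a unit load at B: L³/(3EI) = 820.1/EI.
Compatibility at B: δ_0 − R_B·δ_{BB} = 0, so R_B = 7941/820.1 = 9.683 kip.

R_B = 9.683 kip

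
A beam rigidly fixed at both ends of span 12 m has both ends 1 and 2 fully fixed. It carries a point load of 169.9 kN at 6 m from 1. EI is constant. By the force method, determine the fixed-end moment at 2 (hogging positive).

Take the two fixed-end moments M_1, M_2 as redundants; the released structure is the simple span 12.
End rotations of the released simple span under the applied load (×1/EI):
  at 1: point load 169.9 at a = 6: Pab(L + b)/(6LEI) = 1529/EI
  at 2: point load 169.9 at a = 6: Pab(L + a)/(6LEI) = 1529/EI
  θ_10 = 1529/EI,  θ_20 = 1529/EI
Flexibility coefficients: a unit moment at one end gives L/(3EI) there and L/(6EI) at the far end, so f₁₁ = f₂₂ = 4/EI and f₁₂ = f₂₁ = 2/EI.
Compatibility — zero rotation at each built-in end:
  4 M_1 + 2 M_2 = 1529
  2 M_1 + 4 M_2 = 1529
Solving the pair gives M_1 = 254.8 kN·m and M_2 = 254.8 kN·m (hogging).

M_2 = 254.8 kN·m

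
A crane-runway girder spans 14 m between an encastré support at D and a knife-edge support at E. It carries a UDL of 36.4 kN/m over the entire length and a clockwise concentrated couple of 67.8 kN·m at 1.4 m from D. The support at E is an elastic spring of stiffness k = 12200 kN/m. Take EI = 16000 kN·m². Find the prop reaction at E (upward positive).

R_E = 192.2 kN

Remove the prop at E; the released (primary) structure is a cantilever built in at D.
Deflection at E on the released cantilever, summing each load's contribution:
  UDL 36.4: wL⁴/(8EI) = 174793/EI
  clockwise couple 67.8 at a = 1.4: M₀a(2L − a)/(2EI) = 1262/EI
  δ_0 = 176055/EI
Tip deflection under a unit load at E: L³/(3EI) = 914.7/EI.
With EI = 16000 kN·m²: δ_0 = 11.003 m and δ_{EE} = 0.057167 m/kN.
Compatibility — the spring shortens by R_E/k under the reaction it provides: δ_0 − R_E·δ_{EE} = R_E/k. With 1/k = 0.000082 m/kN, R_E = δ_0 / (δ_{EE} + 1/k) = 11.003 / (0.057167 + 0.000082) = 192.2 kN.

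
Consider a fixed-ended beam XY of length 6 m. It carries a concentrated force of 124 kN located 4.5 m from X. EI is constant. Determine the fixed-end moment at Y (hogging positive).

M_Y = 104.6 kN·m

Take the two fixed-end moments M_X, M_Y as redundants; the released structure is the simple span XY.
On the primary (simply-supported) span, the end slopes from the loading are:
  at X: point load 124 at a = 4.5: Pab(L + b)/(6LEI) = 174.4/EI
  at Y: point load 124 at a = 4.5: Pab(L + a)/(6LEI) = 244.1/EI
  θ_X0 = 174.4/EI,  θ_Y0 = 244.1/EI
Flexibility coefficients: a unit moment at one end gives L/(3EI) there and L/(6EI) at the far end, so f₁₁ = f₂₂ = 2/EI and f₁₂ = f₂₁ = 1/EI.
Compatibility — zero rotation at each built-in end:
  2 M_X + 1 M_Y = 174.4
  1 M_X + 2 M_Y = 244.1
Solving the pair gives M_X = 34.88 kN·m and M_Y = 104.6 kN·m (hogging).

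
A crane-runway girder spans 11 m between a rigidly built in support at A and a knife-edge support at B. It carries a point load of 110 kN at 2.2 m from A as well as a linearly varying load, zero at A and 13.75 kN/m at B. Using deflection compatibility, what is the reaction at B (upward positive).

Choose R_B as the redundant. The primary structure is the cantilever fixed at A.
Primary-structure tip deflection at B by superposition:
  point load 110 at a = 2.2: Pa²(3L − a)/(6EI) = 2733/EI
  triangular load, peak 13.75 at the free end: 11w₀L⁴/(120EI) = 18454/EI
  δ_0 = 21187/EI
Tip deflection under a unit load at B: L³/(3EI) = 443.7/EI.
The prop prevents deflection at B: R_B = δ_0/δ_{BB} = 21187/443.7 = 47.75 kN.

R_B = 47.75 kN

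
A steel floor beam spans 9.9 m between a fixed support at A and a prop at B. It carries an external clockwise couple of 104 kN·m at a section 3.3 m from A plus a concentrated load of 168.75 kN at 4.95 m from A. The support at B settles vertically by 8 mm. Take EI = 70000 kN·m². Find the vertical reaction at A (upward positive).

Release the roller at B. Primary structure: cantilever fixed at A.
Downward deflection at the released point B due to the loads:
  clockwise couple 104 at a = 3.3: M₀a(2L − a)/(2EI) = 2831/EI
  point load 168.75 at a = 4.95: Pa²(3L − a)/(6EI) = 17056/EI
  δ_0 = 19887/EI
Tip deflection under a unit load at B: L³/(3EI) = 323.4/EI.
With EI = 70000 kN·m²: δ_0 = 0.28411 m and δ_{BB} = 0.00462 m/kN.
Compatibility — the beam at B must follow the support down by 0.008 m: δ_0 − R_B·δ_{BB} = 0.008, so R_B = (0.28411 − 0.008)/0.00462 = 59.76 kN.
Vertical equilibrium: R_A = ΣP − R_B = 168.8 − 59.76 = 109 kN.

R_A = 109 kN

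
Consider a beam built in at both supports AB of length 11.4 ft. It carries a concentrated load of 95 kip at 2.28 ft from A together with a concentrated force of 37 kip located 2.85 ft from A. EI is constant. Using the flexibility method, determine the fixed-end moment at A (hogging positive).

Release both end moments; the primary structure is a simply-supported span AB with redundants M_A and M_B.
End rotations of the released simple span under the applied load (×1/EI):
  at A: point load 95 at a = 2.28: Pab(L + b)/(6LEI) = 592.6/EI
  at B: point load 95 at a = 2.28: Pab(L + a)/(6LEI) = 395.1/EI
  at A: point load 37 at a = 2.85: Pab(L + b)/(6LEI) = 263/EI
  at B: point load 37 at a = 2.85: Pab(L + a)/(6LEI) = 187.8/EI
  θ_A0 = 855.6/EI,  θ_B0 = 582.9/EI
Flexibility coefficients: a unit moment at one end gives L/(3EI) there and L/(6EI) at the far end, so f₁₁ = f₂₂ = 3.8/EI and f₁₂ = f₂₁ = 1.9/EI.
Compatibility — zero rotation at each built-in end:
  3.8 M_A + 1.9 M_B = 855.6
  1.9 M_A + 3.8 M_B = 582.9
Solving the pair gives M_A = 197.9 kip·ft and M_B = 54.43 kip·ft (hogging).

M_A = 197.9 kip·ft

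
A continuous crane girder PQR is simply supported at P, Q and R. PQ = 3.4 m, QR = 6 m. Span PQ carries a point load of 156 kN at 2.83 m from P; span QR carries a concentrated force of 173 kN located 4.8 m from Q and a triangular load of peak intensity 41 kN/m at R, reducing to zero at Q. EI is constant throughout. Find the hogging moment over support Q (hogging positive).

Insert a hinge at Q; M_Q is the redundant, and each span becomes simply supported.
Discontinuity in slope at Q on the released structure — sum the simple-span end rotations:
  span PQ: point load 156 at a = 2.83: Pab(L + a)/(6LEI) = 76.85/EI
  span QR: point load 173 at a = 4.8: Pab(L + b)/(6LEI) = 199.3/EI
  span QR: triangular load, peak 41: 7w₀L³/(360EI) = 172.2/EI
  relative rotation θ_0 = (76.85 + 371.5)/EI = 448.3/EI
A unit hogging moment at Q produces rotation L₁/(3EI) + L₂/(3EI) = 3.133/EI.
Slope continuity at Q: θ_0 = M_Q·3.133/EI, so M_Q = 448.3/3.133 = 143.1 kN·m (hogging).

M_Q = 143.1 kN·m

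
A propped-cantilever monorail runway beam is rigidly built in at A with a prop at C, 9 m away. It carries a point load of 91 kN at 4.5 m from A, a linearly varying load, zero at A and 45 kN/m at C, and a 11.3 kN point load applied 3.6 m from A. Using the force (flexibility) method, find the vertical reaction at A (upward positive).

R_A = 162.6 kN

Choose R_C as the redundant. The primary structure is the cantilever fixed at A.
Free-end deflection of the primary structure under the applied loading (downward +):
  point load 91 at a = 4.5: Pa²(3L − a)/(6EI) = 6910/EI
  triangular load, peak 45 at the free end: 11w₀L⁴/(120EI) = 27064/EI
  point load 11.3 at a = 3.6: Pa²(3L − a)/(6EI) = 571.1/EI
  δ_0 = 34546/EI
Tip deflection under a unit load at C: L³/(3EI) = 243/EI.
The prop prevents deflection at C: R_C = δ_0/δ_{CC} = 34546/243 = 142.2 kN.
Vertical equilibrium: R_A = ΣP − R_C = 304.8 − 142.2 = 162.6 kN.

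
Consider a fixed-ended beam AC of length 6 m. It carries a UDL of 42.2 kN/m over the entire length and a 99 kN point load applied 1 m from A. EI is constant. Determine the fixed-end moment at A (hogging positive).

Take the two fixed-end moments M_A, M_C as redundants; the released structure is the simple span AC.
End rotations of the released simple span under the applied load (×1/EI):
  at A: UDL 42.2: wL³/(24EI) = 379.8/EI
  at C: UDL 42.2: wL³/(24EI) = 379.8/EI
  at A: point load 99 at a = 1: Pab(L + b)/(6LEI) = 151.2/EI
  at C: point load 99 at a = 1: Pab(L + a)/(6LEI) = 96.25/EI
  θ_A0 = 531/EI,  θ_C0 = 476.1/EI
Flexibility coefficients: a unit moment at one end gives L/(3EI) there and L/(6EI) at the far end, so f₁₁ = f₂₂ = 2/EI and f₁₂ = f₂₁ = 1/EI.
Compatibility — zero rotation at each built-in end:
  2 M_A + 1 M_C = 531
  1 M_A + 2 M_C = 476.1
Solving the pair gives M_A = 195.3 kN·m and M_C = 140.3 kN·m (hogging).

M_A = 195.3 kN·m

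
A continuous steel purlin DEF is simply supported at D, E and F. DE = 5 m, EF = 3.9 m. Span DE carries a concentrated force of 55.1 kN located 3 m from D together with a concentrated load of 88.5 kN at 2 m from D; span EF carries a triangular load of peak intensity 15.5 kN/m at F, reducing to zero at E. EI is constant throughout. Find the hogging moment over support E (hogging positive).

M_E = 77.51 kN·m

Insert a hinge at E; M_E is the redundant, and each span becomes simply supported.
Discontinuity in slope at E on the released structure — sum the simple-span end rotations:
  span DE: point load 55.1 at a = 3: Pab(L + a)/(6LEI) = 88.16/EI
  span DE: point load 88.5 at a = 2: Pab(L + a)/(6LEI) = 123.9/EI
  span EF: triangular load, peak 15.5: 7w₀L³/(360EI) = 17.88/EI
  relative rotation θ_0 = (212.1 + 17.88)/EI = 229.9/EI
A unit hogging moment at E produces rotation L₁/(3EI) + L₂/(3EI) = 2.967/EI.
Slope continuity at E: θ_0 = M_E·2.967/EI, so M_E = 229.9/2.967 = 77.51 kN·m (hogging).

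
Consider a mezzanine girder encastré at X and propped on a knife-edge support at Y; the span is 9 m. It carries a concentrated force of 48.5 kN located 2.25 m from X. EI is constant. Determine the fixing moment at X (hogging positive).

Take the reaction at Y as the redundant and release it; the primary structure is a cantilever fixed at X.
Downward deflection at the released point Y due to the loads:
  point load 48.5 at a = 2.25: Pa²(3L − a)/(6EI) = 1013/EI
Tip deflection under a unit load at Y: L³/(3EI) = 243/EI.
The prop prevents deflection at Y: R_Y = δ_0/δ_{YY} = 1013/243 = 4.168 kN.
Moment equilibrium about X: M_X = Σ(load moments about X) − R_Y·L = 109.1 − 4.168×9 = 71.61 kN·m.

M_X = 71.61 kN·m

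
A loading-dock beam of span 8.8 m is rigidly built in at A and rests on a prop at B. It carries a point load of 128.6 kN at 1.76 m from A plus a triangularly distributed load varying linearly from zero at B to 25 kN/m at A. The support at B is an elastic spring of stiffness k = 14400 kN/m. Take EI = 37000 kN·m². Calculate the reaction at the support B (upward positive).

R_B = 28.87 kN

Remove the prop at B; the released (primary) structure is a cantilever built in at A.
Downward deflection at the released point B due to the loads:
  point load 128.6 at a = 1.76: Pa²(3L − a)/(6EI) = 1636/EI
  triangular load, peak 25 at the fixed end: w₀L⁴/(30EI) = 4997/EI
  δ_0 = 6633/EI
Flexibility coefficient — unit upward force at B: δ_{BB} = L³/(3EI) = 227.2/EI.
With EI = 37000 kN·m²: δ_0 = 0.17928 m and δ_{BB} = 0.006139 m/kN.
Compatibility — the spring shortens by R_B/k under the reaction it provides: δ_0 − R_B·δ_{BB} = R_B/k. With 1/k = 0.000069 m/kN, R_B = δ_0 / (δ_{BB} + 1/k) = 0.17928 / (0.006139 + 0.000069) = 28.87 kN.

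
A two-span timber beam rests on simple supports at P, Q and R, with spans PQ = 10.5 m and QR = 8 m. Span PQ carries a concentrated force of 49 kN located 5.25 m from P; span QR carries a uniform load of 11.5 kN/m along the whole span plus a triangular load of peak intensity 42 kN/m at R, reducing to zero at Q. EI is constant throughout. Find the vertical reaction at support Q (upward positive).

Take M_Q as the redundant. Released structure: two simple spans PQ and QR with a hinge at Q.
Rotations at Q on the released spans (each span's end-slope, ×1/EI):
  span PQ: point load 49 at a = 5.25: Pab(L + a)/(6LEI) = 337.6/EI
  span QR: UDL 11.5: wL³/(24EI) = 245.3/EI
  span QR: triangular load, peak 42: 7w₀L³/(360EI) = 418.1/EI
  relative rotation θ_0 = (337.6 + 663.5)/EI = 1001/EI
A unit hogging moment at Q produces rotation L₁/(3EI) + L₂/(3EI) = 6.167/EI.
Compatibility: M_Q·(L₁+L₂)/(3EI) = θ_0, giving M_Q = 162.3 kN·m (hogging).
Span PQ, ΣM about P with M_Q applied at Q: R_Q^{PQ}·10.5 = 257.2 + 162.3, so R_Q^{PQ} = 39.96 kN and R_P = 49 − 39.96 = 9.039 kN.
Span QR, ΣM about R: R_Q^{QR}·8 = 816 + 162.3, so R_Q^{QR} = 122.3 kN and R_R = 260 − 122.3 = 137.7 kN.
R_Q = 39.96 + 122.3 = 162.3 kN.

R_Q = 162.3 kN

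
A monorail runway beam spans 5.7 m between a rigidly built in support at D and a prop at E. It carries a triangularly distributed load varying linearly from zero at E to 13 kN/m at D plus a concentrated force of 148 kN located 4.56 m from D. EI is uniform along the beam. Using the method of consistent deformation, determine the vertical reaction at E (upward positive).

R_E = 111.6 kN

Choose R_E as the redundant. The primary structure is the cantilever fixed at D.
Free-end deflection of the primary structure under the applied loading (downward +):
  triangular load, peak 13 at the fixed end: w₀L⁴/(30EI) = 457.4/EI
  point load 148 at a = 4.56: Pa²(3L − a)/(6EI) = 6432/EI
  δ_0 = 6889/EI
Tip deflection under a unit load at E: L³/(3EI) = 61.73/EI.
Compatibility at E: δ_0 − R_E·δ_{EE} = 0, so R_E = 6889/61.73 = 111.6 kN.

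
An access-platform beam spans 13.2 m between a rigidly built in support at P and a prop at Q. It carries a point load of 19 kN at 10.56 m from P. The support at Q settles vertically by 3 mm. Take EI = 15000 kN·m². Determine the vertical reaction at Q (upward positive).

Take the reaction at Q as the redundant and release it; the primary structure is a cantilever fixed at P.
Deflection at Q on the released cantilever, summing each load's contribution:
  point load 19 at a = 10.56: Pa²(3L − a)/(6EI) = 10255/EI
Tip deflection under a unit load at Q: L³/(3EI) = 766.7/EI.
With EI = 15000 kN·m²: δ_0 = 0.68365 m and δ_{QQ} = 0.05111 m/kN.
Compatibility — the beam at Q must follow the support down by 0.003 m: δ_0 − R_Q·δ_{QQ} = 0.003, so R_Q = (0.68365 − 0.003)/0.05111 = 13.32 kN.

R_Q = 13.32 kN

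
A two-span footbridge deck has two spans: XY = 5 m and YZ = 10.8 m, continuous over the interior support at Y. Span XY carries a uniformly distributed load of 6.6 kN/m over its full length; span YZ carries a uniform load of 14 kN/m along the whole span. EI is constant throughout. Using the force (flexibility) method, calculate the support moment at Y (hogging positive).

M_Y = 146.1 kN·m

Insert a hinge at Y; M_Y is the redundant, and each span becomes simply supported.
Discontinuity in slope at Y on the released structure — sum the simple-span end rotations:
  span XY: UDL 6.6: wL³/(24EI) = 34.38/EI
  span YZ: UDL 14: wL³/(24EI) = 734.8/EI
  relative rotation θ_0 = (34.38 + 734.8)/EI = 769.2/EI
A unit hogging moment at Y produces rotation L₁/(3EI) + L₂/(3EI) = 5.267/EI.
Slope continuity at Y: θ_0 = M_Y·5.267/EI, so M_Y = 769.2/5.267 = 146.1 kN·m (hogging).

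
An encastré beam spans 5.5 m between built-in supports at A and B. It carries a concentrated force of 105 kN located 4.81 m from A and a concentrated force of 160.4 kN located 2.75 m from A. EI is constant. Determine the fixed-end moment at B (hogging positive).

Release both end moments; the primary structure is a simply-supported span AB with redundants M_A and M_B.
On the primary (simply-supported) span, the end slopes from the loading are:
  at A: point load 105 at a = 4.81: Pab(L + b)/(6LEI) = 65.37/EI
  at B: point load 105 at a = 4.81: Pab(L + a)/(6LEI) = 108.9/EI
  at A: point load 160.4 at a = 2.75: Pab(L + b)/(6LEI) = 303.3/EI
  at B: point load 160.4 at a = 2.75: Pab(L + a)/(6LEI) = 303.3/EI
  θ_A0 = 368.6/EI,  θ_B0 = 412.1/EI
Flexibility coefficients: a unit moment at one end gives L/(3EI) there and L/(6EI) at the far end, so f₁₁ = f₂₂ = 1.833/EI and f₁₂ = f₂₁ = 0.9167/EI.
Compatibility — zero rotation at each built-in end:
  1.833 M_A + 0.9167 M_B = 368.6
  0.9167 M_A + 1.833 M_B = 412.1
Solving the pair gives M_A = 118.2 kN·m and M_B = 165.7 kN·m (hogging).

M_B = 165.7 kN·m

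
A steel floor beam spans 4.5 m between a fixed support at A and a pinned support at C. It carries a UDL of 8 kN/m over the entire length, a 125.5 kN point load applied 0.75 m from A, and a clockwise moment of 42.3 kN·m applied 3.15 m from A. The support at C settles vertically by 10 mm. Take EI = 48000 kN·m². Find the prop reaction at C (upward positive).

R_C = 15.47 kN

Remove the prop at C; the released (primary) structure is a cantilever built in at A.
Primary-structure tip deflection at C by superposition:
  UDL 8: wL⁴/(8EI) = 410.1/EI
  point load 125.5 at a = 0.75: Pa²(3L − a)/(6EI) = 150/EI
  clockwise couple 42.3 at a = 3.15: M₀a(2L − a)/(2EI) = 389.7/EI
  δ_0 = 949.8/EI
Flexibility coefficient — unit upward force at C: δ_{CC} = L³/(3EI) = 30.38/EI.
With EI = 48000 kN·m²: δ_0 = 0.019788 m and δ_{CC} = 0.000633 m/kN.
Compatibility — the beam at C must follow the support down by 0.01 m: δ_0 − R_C·δ_{CC} = 0.01, so R_C = (0.019788 − 0.01)/0.000633 = 15.47 kN.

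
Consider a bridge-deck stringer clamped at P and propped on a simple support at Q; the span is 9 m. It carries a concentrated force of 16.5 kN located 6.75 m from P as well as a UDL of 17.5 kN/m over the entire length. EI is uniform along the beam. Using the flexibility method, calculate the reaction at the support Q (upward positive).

R_Q = 69.5 kN

Choose R_Q as the redundant. The primary structure is the cantilever fixed at P.
Deflection at Q on the released cantilever, summing each load's contribution:
  point load 16.5 at a = 6.75: Pa²(3L − a)/(6EI) = 2537/EI
  UDL 17.5: wL⁴/(8EI) = 14352/EI
  δ_0 = 16889/EI
Flexibility coefficient — unit upward force at Q: δ_{QQ} = L³/(3EI) = 243/EI.
Compatibility at Q: δ_0 − R_Q·δ_{QQ} = 0, so R_Q = 16889/243 = 69.5 kN.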